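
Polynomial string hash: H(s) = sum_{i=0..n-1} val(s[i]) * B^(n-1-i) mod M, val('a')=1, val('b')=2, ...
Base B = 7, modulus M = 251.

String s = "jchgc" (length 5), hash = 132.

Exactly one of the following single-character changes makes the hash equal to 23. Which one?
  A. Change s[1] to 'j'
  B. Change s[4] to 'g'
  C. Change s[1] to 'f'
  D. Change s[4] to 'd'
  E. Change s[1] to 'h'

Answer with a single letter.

Option A: s[1]='c'->'j', delta=(10-3)*7^3 mod 251 = 142, hash=132+142 mod 251 = 23 <-- target
Option B: s[4]='c'->'g', delta=(7-3)*7^0 mod 251 = 4, hash=132+4 mod 251 = 136
Option C: s[1]='c'->'f', delta=(6-3)*7^3 mod 251 = 25, hash=132+25 mod 251 = 157
Option D: s[4]='c'->'d', delta=(4-3)*7^0 mod 251 = 1, hash=132+1 mod 251 = 133
Option E: s[1]='c'->'h', delta=(8-3)*7^3 mod 251 = 209, hash=132+209 mod 251 = 90

Answer: A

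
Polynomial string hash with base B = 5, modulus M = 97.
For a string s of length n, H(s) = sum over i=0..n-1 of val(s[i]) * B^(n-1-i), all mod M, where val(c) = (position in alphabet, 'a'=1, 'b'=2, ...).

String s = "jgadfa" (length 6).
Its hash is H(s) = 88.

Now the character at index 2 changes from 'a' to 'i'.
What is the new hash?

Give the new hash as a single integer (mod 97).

val('a') = 1, val('i') = 9
Position k = 2, exponent = n-1-k = 3
B^3 mod M = 5^3 mod 97 = 28
Delta = (9 - 1) * 28 mod 97 = 30
New hash = (88 + 30) mod 97 = 21

Answer: 21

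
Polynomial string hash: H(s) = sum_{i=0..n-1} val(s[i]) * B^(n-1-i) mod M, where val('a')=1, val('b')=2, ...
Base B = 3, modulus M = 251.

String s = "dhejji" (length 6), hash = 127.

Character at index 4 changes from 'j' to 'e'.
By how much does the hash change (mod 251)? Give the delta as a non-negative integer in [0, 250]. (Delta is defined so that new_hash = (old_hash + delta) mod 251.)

Delta formula: (val(new) - val(old)) * B^(n-1-k) mod M
  val('e') - val('j') = 5 - 10 = -5
  B^(n-1-k) = 3^1 mod 251 = 3
  Delta = -5 * 3 mod 251 = 236

Answer: 236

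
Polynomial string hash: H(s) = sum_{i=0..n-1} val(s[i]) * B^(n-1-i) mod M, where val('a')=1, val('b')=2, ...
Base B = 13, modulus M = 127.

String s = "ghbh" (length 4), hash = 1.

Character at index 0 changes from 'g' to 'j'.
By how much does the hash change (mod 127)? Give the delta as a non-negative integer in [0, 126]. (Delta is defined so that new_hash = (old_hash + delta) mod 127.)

Answer: 114

Derivation:
Delta formula: (val(new) - val(old)) * B^(n-1-k) mod M
  val('j') - val('g') = 10 - 7 = 3
  B^(n-1-k) = 13^3 mod 127 = 38
  Delta = 3 * 38 mod 127 = 114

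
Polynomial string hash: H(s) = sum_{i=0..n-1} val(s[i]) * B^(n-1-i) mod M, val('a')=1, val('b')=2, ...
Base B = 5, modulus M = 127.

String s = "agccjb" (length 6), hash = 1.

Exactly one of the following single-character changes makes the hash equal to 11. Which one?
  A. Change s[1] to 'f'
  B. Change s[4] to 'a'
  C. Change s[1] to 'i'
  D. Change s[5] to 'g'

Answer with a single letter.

Answer: A

Derivation:
Option A: s[1]='g'->'f', delta=(6-7)*5^4 mod 127 = 10, hash=1+10 mod 127 = 11 <-- target
Option B: s[4]='j'->'a', delta=(1-10)*5^1 mod 127 = 82, hash=1+82 mod 127 = 83
Option C: s[1]='g'->'i', delta=(9-7)*5^4 mod 127 = 107, hash=1+107 mod 127 = 108
Option D: s[5]='b'->'g', delta=(7-2)*5^0 mod 127 = 5, hash=1+5 mod 127 = 6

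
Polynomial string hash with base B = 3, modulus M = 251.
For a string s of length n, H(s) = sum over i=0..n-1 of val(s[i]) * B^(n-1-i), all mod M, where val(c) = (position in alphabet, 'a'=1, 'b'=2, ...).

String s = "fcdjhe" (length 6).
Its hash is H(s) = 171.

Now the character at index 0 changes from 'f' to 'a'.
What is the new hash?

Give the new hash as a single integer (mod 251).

Answer: 211

Derivation:
val('f') = 6, val('a') = 1
Position k = 0, exponent = n-1-k = 5
B^5 mod M = 3^5 mod 251 = 243
Delta = (1 - 6) * 243 mod 251 = 40
New hash = (171 + 40) mod 251 = 211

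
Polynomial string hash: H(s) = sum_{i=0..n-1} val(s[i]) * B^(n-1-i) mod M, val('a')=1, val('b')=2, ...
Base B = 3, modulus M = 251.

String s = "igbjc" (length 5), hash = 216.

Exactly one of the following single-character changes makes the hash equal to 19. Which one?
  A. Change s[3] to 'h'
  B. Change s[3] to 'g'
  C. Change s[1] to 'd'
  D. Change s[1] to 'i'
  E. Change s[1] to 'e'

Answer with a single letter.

Option A: s[3]='j'->'h', delta=(8-10)*3^1 mod 251 = 245, hash=216+245 mod 251 = 210
Option B: s[3]='j'->'g', delta=(7-10)*3^1 mod 251 = 242, hash=216+242 mod 251 = 207
Option C: s[1]='g'->'d', delta=(4-7)*3^3 mod 251 = 170, hash=216+170 mod 251 = 135
Option D: s[1]='g'->'i', delta=(9-7)*3^3 mod 251 = 54, hash=216+54 mod 251 = 19 <-- target
Option E: s[1]='g'->'e', delta=(5-7)*3^3 mod 251 = 197, hash=216+197 mod 251 = 162

Answer: D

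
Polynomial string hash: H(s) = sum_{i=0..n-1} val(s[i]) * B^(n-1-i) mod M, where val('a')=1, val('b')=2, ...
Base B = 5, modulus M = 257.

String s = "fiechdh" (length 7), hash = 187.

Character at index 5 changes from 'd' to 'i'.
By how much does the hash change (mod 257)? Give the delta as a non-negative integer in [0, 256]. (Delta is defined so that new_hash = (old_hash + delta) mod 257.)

Delta formula: (val(new) - val(old)) * B^(n-1-k) mod M
  val('i') - val('d') = 9 - 4 = 5
  B^(n-1-k) = 5^1 mod 257 = 5
  Delta = 5 * 5 mod 257 = 25

Answer: 25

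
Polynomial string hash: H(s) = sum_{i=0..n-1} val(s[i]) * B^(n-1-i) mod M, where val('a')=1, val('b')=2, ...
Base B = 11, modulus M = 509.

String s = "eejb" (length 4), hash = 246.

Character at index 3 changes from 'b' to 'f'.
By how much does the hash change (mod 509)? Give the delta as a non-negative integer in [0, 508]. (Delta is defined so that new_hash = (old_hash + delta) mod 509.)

Delta formula: (val(new) - val(old)) * B^(n-1-k) mod M
  val('f') - val('b') = 6 - 2 = 4
  B^(n-1-k) = 11^0 mod 509 = 1
  Delta = 4 * 1 mod 509 = 4

Answer: 4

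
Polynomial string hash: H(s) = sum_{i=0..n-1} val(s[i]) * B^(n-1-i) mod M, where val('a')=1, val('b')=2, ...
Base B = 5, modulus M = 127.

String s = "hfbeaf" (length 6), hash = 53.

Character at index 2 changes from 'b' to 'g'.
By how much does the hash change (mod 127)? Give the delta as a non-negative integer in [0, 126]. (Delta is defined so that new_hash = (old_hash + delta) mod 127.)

Delta formula: (val(new) - val(old)) * B^(n-1-k) mod M
  val('g') - val('b') = 7 - 2 = 5
  B^(n-1-k) = 5^3 mod 127 = 125
  Delta = 5 * 125 mod 127 = 117

Answer: 117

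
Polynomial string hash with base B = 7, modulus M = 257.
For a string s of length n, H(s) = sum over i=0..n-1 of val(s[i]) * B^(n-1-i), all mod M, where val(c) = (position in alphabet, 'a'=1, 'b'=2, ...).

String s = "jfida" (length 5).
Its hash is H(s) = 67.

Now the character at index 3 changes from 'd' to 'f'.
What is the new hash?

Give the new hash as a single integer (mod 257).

Answer: 81

Derivation:
val('d') = 4, val('f') = 6
Position k = 3, exponent = n-1-k = 1
B^1 mod M = 7^1 mod 257 = 7
Delta = (6 - 4) * 7 mod 257 = 14
New hash = (67 + 14) mod 257 = 81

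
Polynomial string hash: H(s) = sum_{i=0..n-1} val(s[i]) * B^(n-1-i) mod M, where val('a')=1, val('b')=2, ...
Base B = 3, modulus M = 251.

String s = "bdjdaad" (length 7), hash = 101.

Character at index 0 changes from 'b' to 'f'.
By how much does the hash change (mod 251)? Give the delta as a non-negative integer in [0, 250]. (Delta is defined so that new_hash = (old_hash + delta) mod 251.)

Answer: 155

Derivation:
Delta formula: (val(new) - val(old)) * B^(n-1-k) mod M
  val('f') - val('b') = 6 - 2 = 4
  B^(n-1-k) = 3^6 mod 251 = 227
  Delta = 4 * 227 mod 251 = 155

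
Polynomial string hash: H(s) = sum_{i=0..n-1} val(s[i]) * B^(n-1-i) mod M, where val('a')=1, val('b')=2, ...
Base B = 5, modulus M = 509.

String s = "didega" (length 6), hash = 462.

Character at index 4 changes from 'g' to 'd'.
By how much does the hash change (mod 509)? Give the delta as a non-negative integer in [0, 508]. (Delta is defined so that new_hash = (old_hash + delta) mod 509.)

Answer: 494

Derivation:
Delta formula: (val(new) - val(old)) * B^(n-1-k) mod M
  val('d') - val('g') = 4 - 7 = -3
  B^(n-1-k) = 5^1 mod 509 = 5
  Delta = -3 * 5 mod 509 = 494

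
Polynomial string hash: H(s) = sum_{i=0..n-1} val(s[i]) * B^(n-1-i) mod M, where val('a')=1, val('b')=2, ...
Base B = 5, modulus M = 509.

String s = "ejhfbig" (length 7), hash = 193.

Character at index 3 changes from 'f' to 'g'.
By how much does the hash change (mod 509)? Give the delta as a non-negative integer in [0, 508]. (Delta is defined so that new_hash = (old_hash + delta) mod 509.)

Delta formula: (val(new) - val(old)) * B^(n-1-k) mod M
  val('g') - val('f') = 7 - 6 = 1
  B^(n-1-k) = 5^3 mod 509 = 125
  Delta = 1 * 125 mod 509 = 125

Answer: 125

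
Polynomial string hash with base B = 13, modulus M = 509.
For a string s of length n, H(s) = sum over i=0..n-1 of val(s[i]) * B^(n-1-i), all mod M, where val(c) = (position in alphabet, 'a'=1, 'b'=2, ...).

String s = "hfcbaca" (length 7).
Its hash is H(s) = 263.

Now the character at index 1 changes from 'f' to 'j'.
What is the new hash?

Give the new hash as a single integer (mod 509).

Answer: 173

Derivation:
val('f') = 6, val('j') = 10
Position k = 1, exponent = n-1-k = 5
B^5 mod M = 13^5 mod 509 = 232
Delta = (10 - 6) * 232 mod 509 = 419
New hash = (263 + 419) mod 509 = 173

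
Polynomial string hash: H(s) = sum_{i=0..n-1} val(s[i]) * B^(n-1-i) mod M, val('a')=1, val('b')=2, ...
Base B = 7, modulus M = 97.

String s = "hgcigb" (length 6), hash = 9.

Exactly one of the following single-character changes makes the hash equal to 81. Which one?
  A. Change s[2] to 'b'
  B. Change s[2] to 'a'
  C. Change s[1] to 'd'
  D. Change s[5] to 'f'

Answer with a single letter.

Option A: s[2]='c'->'b', delta=(2-3)*7^3 mod 97 = 45, hash=9+45 mod 97 = 54
Option B: s[2]='c'->'a', delta=(1-3)*7^3 mod 97 = 90, hash=9+90 mod 97 = 2
Option C: s[1]='g'->'d', delta=(4-7)*7^4 mod 97 = 72, hash=9+72 mod 97 = 81 <-- target
Option D: s[5]='b'->'f', delta=(6-2)*7^0 mod 97 = 4, hash=9+4 mod 97 = 13

Answer: C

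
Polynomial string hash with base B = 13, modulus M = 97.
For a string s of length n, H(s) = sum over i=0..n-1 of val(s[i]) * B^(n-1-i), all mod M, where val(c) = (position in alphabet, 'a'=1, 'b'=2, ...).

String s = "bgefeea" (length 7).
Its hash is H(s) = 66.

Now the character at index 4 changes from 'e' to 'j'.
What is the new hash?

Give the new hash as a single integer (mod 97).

Answer: 38

Derivation:
val('e') = 5, val('j') = 10
Position k = 4, exponent = n-1-k = 2
B^2 mod M = 13^2 mod 97 = 72
Delta = (10 - 5) * 72 mod 97 = 69
New hash = (66 + 69) mod 97 = 38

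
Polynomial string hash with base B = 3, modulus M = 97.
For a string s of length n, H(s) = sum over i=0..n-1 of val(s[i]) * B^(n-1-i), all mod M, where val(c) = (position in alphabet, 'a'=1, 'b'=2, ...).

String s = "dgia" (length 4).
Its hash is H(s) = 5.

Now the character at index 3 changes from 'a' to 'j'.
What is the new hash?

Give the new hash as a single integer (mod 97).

val('a') = 1, val('j') = 10
Position k = 3, exponent = n-1-k = 0
B^0 mod M = 3^0 mod 97 = 1
Delta = (10 - 1) * 1 mod 97 = 9
New hash = (5 + 9) mod 97 = 14

Answer: 14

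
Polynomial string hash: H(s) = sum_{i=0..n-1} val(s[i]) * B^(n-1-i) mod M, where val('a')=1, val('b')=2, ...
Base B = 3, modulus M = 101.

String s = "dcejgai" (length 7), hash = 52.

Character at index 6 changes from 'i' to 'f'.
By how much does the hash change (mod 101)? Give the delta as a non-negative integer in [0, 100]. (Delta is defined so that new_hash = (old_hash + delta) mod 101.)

Delta formula: (val(new) - val(old)) * B^(n-1-k) mod M
  val('f') - val('i') = 6 - 9 = -3
  B^(n-1-k) = 3^0 mod 101 = 1
  Delta = -3 * 1 mod 101 = 98

Answer: 98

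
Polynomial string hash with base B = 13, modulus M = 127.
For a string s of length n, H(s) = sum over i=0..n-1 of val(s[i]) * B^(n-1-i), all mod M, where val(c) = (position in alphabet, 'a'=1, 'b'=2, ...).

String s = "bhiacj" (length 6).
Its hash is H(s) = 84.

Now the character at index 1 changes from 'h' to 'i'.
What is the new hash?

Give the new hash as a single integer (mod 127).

Answer: 70

Derivation:
val('h') = 8, val('i') = 9
Position k = 1, exponent = n-1-k = 4
B^4 mod M = 13^4 mod 127 = 113
Delta = (9 - 8) * 113 mod 127 = 113
New hash = (84 + 113) mod 127 = 70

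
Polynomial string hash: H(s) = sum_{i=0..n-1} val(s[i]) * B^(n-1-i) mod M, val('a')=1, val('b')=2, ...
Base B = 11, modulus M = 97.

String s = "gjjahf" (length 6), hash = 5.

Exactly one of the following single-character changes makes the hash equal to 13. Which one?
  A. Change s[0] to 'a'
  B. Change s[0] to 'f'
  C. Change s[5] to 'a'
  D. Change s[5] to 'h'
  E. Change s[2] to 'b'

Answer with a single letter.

Answer: A

Derivation:
Option A: s[0]='g'->'a', delta=(1-7)*11^5 mod 97 = 8, hash=5+8 mod 97 = 13 <-- target
Option B: s[0]='g'->'f', delta=(6-7)*11^5 mod 97 = 66, hash=5+66 mod 97 = 71
Option C: s[5]='f'->'a', delta=(1-6)*11^0 mod 97 = 92, hash=5+92 mod 97 = 0
Option D: s[5]='f'->'h', delta=(8-6)*11^0 mod 97 = 2, hash=5+2 mod 97 = 7
Option E: s[2]='j'->'b', delta=(2-10)*11^3 mod 97 = 22, hash=5+22 mod 97 = 27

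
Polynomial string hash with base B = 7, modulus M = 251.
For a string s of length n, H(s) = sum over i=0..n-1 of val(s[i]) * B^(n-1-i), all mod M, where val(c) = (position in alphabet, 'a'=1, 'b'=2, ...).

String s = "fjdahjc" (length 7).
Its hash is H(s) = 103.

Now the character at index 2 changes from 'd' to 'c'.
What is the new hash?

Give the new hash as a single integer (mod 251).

Answer: 212

Derivation:
val('d') = 4, val('c') = 3
Position k = 2, exponent = n-1-k = 4
B^4 mod M = 7^4 mod 251 = 142
Delta = (3 - 4) * 142 mod 251 = 109
New hash = (103 + 109) mod 251 = 212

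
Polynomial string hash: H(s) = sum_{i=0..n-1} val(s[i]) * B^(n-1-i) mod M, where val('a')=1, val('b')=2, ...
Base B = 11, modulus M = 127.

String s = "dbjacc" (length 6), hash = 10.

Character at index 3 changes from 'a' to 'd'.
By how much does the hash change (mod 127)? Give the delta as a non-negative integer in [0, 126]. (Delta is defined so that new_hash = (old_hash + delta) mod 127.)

Answer: 109

Derivation:
Delta formula: (val(new) - val(old)) * B^(n-1-k) mod M
  val('d') - val('a') = 4 - 1 = 3
  B^(n-1-k) = 11^2 mod 127 = 121
  Delta = 3 * 121 mod 127 = 109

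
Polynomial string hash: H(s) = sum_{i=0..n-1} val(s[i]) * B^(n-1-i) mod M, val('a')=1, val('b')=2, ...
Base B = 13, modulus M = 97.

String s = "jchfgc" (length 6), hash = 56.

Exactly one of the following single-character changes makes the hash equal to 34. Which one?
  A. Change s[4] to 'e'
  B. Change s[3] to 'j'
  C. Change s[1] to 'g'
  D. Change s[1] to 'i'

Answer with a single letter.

Answer: C

Derivation:
Option A: s[4]='g'->'e', delta=(5-7)*13^1 mod 97 = 71, hash=56+71 mod 97 = 30
Option B: s[3]='f'->'j', delta=(10-6)*13^2 mod 97 = 94, hash=56+94 mod 97 = 53
Option C: s[1]='c'->'g', delta=(7-3)*13^4 mod 97 = 75, hash=56+75 mod 97 = 34 <-- target
Option D: s[1]='c'->'i', delta=(9-3)*13^4 mod 97 = 64, hash=56+64 mod 97 = 23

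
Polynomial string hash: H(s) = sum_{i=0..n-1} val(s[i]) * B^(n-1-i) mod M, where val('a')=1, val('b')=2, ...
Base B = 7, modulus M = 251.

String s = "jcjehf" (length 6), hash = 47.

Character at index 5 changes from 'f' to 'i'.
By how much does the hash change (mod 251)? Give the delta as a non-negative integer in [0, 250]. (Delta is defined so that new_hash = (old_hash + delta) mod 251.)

Answer: 3

Derivation:
Delta formula: (val(new) - val(old)) * B^(n-1-k) mod M
  val('i') - val('f') = 9 - 6 = 3
  B^(n-1-k) = 7^0 mod 251 = 1
  Delta = 3 * 1 mod 251 = 3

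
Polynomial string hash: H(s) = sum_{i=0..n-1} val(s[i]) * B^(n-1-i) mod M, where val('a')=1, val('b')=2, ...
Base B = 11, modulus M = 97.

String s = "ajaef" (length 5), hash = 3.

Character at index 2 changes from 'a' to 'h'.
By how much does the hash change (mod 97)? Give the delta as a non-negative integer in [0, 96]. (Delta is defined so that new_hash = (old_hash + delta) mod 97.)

Delta formula: (val(new) - val(old)) * B^(n-1-k) mod M
  val('h') - val('a') = 8 - 1 = 7
  B^(n-1-k) = 11^2 mod 97 = 24
  Delta = 7 * 24 mod 97 = 71

Answer: 71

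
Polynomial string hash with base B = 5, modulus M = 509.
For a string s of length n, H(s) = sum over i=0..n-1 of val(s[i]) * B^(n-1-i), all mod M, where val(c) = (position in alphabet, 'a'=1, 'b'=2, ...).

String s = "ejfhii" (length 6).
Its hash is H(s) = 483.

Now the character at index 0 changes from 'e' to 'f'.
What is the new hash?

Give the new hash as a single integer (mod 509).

val('e') = 5, val('f') = 6
Position k = 0, exponent = n-1-k = 5
B^5 mod M = 5^5 mod 509 = 71
Delta = (6 - 5) * 71 mod 509 = 71
New hash = (483 + 71) mod 509 = 45

Answer: 45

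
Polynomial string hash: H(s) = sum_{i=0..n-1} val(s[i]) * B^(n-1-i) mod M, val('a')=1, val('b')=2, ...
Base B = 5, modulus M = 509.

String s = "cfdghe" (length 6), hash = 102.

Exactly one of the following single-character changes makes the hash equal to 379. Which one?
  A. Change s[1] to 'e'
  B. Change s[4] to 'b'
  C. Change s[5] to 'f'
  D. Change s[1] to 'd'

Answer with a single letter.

Answer: D

Derivation:
Option A: s[1]='f'->'e', delta=(5-6)*5^4 mod 509 = 393, hash=102+393 mod 509 = 495
Option B: s[4]='h'->'b', delta=(2-8)*5^1 mod 509 = 479, hash=102+479 mod 509 = 72
Option C: s[5]='e'->'f', delta=(6-5)*5^0 mod 509 = 1, hash=102+1 mod 509 = 103
Option D: s[1]='f'->'d', delta=(4-6)*5^4 mod 509 = 277, hash=102+277 mod 509 = 379 <-- target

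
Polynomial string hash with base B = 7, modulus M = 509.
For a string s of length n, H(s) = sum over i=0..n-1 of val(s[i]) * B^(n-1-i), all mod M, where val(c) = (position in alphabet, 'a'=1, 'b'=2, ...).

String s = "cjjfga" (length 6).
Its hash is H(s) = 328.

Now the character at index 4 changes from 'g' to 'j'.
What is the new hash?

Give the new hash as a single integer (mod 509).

Answer: 349

Derivation:
val('g') = 7, val('j') = 10
Position k = 4, exponent = n-1-k = 1
B^1 mod M = 7^1 mod 509 = 7
Delta = (10 - 7) * 7 mod 509 = 21
New hash = (328 + 21) mod 509 = 349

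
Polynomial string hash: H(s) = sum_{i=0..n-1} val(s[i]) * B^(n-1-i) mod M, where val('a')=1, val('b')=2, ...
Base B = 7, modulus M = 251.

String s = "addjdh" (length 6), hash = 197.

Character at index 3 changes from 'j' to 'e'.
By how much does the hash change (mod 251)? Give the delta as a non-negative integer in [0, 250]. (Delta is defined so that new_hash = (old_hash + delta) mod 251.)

Answer: 6

Derivation:
Delta formula: (val(new) - val(old)) * B^(n-1-k) mod M
  val('e') - val('j') = 5 - 10 = -5
  B^(n-1-k) = 7^2 mod 251 = 49
  Delta = -5 * 49 mod 251 = 6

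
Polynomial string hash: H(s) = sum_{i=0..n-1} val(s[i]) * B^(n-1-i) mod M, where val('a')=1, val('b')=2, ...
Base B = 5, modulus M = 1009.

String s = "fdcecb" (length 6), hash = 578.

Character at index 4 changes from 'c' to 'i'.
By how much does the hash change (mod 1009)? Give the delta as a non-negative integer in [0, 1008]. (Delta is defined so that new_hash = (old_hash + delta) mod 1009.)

Delta formula: (val(new) - val(old)) * B^(n-1-k) mod M
  val('i') - val('c') = 9 - 3 = 6
  B^(n-1-k) = 5^1 mod 1009 = 5
  Delta = 6 * 5 mod 1009 = 30

Answer: 30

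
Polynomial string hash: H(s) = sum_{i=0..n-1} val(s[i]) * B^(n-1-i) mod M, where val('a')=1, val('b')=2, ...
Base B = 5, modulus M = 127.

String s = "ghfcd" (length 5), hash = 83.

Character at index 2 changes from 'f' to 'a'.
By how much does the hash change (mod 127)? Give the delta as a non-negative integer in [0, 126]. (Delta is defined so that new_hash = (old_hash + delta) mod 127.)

Delta formula: (val(new) - val(old)) * B^(n-1-k) mod M
  val('a') - val('f') = 1 - 6 = -5
  B^(n-1-k) = 5^2 mod 127 = 25
  Delta = -5 * 25 mod 127 = 2

Answer: 2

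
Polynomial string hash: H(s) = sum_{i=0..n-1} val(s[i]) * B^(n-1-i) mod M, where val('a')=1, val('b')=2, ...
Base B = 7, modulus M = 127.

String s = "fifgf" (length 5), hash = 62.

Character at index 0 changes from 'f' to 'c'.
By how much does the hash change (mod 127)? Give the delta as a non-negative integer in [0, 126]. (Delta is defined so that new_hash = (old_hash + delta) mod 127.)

Delta formula: (val(new) - val(old)) * B^(n-1-k) mod M
  val('c') - val('f') = 3 - 6 = -3
  B^(n-1-k) = 7^4 mod 127 = 115
  Delta = -3 * 115 mod 127 = 36

Answer: 36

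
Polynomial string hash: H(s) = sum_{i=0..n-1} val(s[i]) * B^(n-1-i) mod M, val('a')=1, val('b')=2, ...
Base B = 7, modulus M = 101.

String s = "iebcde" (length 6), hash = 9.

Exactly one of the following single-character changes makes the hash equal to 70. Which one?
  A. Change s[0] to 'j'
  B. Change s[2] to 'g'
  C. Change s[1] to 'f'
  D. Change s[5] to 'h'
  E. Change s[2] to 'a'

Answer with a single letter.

Option A: s[0]='i'->'j', delta=(10-9)*7^5 mod 101 = 41, hash=9+41 mod 101 = 50
Option B: s[2]='b'->'g', delta=(7-2)*7^3 mod 101 = 99, hash=9+99 mod 101 = 7
Option C: s[1]='e'->'f', delta=(6-5)*7^4 mod 101 = 78, hash=9+78 mod 101 = 87
Option D: s[5]='e'->'h', delta=(8-5)*7^0 mod 101 = 3, hash=9+3 mod 101 = 12
Option E: s[2]='b'->'a', delta=(1-2)*7^3 mod 101 = 61, hash=9+61 mod 101 = 70 <-- target

Answer: E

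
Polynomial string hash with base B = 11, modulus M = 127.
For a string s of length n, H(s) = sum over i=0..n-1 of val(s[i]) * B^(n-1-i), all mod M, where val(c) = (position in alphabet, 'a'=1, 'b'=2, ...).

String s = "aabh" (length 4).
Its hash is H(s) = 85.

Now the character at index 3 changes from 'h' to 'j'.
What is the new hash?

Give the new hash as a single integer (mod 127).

val('h') = 8, val('j') = 10
Position k = 3, exponent = n-1-k = 0
B^0 mod M = 11^0 mod 127 = 1
Delta = (10 - 8) * 1 mod 127 = 2
New hash = (85 + 2) mod 127 = 87

Answer: 87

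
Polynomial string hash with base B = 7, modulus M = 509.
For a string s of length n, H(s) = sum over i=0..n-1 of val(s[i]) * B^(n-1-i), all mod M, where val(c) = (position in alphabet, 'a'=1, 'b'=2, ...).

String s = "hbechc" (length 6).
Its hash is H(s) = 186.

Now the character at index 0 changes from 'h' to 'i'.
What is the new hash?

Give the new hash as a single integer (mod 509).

Answer: 196

Derivation:
val('h') = 8, val('i') = 9
Position k = 0, exponent = n-1-k = 5
B^5 mod M = 7^5 mod 509 = 10
Delta = (9 - 8) * 10 mod 509 = 10
New hash = (186 + 10) mod 509 = 196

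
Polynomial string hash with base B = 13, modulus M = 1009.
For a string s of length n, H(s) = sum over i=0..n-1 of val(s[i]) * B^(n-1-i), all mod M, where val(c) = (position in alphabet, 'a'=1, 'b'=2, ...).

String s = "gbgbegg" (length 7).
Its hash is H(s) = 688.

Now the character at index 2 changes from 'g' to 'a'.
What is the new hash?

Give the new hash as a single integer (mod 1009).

Answer: 852

Derivation:
val('g') = 7, val('a') = 1
Position k = 2, exponent = n-1-k = 4
B^4 mod M = 13^4 mod 1009 = 309
Delta = (1 - 7) * 309 mod 1009 = 164
New hash = (688 + 164) mod 1009 = 852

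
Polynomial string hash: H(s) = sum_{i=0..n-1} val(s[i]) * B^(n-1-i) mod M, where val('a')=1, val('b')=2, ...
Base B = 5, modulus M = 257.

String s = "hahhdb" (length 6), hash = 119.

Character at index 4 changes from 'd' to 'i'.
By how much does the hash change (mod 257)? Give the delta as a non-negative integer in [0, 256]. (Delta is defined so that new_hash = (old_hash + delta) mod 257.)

Answer: 25

Derivation:
Delta formula: (val(new) - val(old)) * B^(n-1-k) mod M
  val('i') - val('d') = 9 - 4 = 5
  B^(n-1-k) = 5^1 mod 257 = 5
  Delta = 5 * 5 mod 257 = 25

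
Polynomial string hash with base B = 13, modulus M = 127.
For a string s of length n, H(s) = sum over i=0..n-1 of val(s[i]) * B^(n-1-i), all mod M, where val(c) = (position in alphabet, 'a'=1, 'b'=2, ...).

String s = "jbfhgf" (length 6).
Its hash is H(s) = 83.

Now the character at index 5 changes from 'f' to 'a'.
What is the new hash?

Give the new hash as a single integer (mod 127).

Answer: 78

Derivation:
val('f') = 6, val('a') = 1
Position k = 5, exponent = n-1-k = 0
B^0 mod M = 13^0 mod 127 = 1
Delta = (1 - 6) * 1 mod 127 = 122
New hash = (83 + 122) mod 127 = 78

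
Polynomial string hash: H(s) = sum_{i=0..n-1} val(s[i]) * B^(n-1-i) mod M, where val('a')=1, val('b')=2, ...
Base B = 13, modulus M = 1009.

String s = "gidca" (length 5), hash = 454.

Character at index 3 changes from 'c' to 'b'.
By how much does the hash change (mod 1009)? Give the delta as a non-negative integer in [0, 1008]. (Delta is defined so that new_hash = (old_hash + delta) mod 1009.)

Answer: 996

Derivation:
Delta formula: (val(new) - val(old)) * B^(n-1-k) mod M
  val('b') - val('c') = 2 - 3 = -1
  B^(n-1-k) = 13^1 mod 1009 = 13
  Delta = -1 * 13 mod 1009 = 996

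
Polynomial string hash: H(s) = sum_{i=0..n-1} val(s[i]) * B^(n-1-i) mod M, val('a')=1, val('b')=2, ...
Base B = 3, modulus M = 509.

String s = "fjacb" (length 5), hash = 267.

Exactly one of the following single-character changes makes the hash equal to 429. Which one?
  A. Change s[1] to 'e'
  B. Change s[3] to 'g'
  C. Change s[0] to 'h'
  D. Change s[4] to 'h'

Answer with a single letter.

Option A: s[1]='j'->'e', delta=(5-10)*3^3 mod 509 = 374, hash=267+374 mod 509 = 132
Option B: s[3]='c'->'g', delta=(7-3)*3^1 mod 509 = 12, hash=267+12 mod 509 = 279
Option C: s[0]='f'->'h', delta=(8-6)*3^4 mod 509 = 162, hash=267+162 mod 509 = 429 <-- target
Option D: s[4]='b'->'h', delta=(8-2)*3^0 mod 509 = 6, hash=267+6 mod 509 = 273

Answer: C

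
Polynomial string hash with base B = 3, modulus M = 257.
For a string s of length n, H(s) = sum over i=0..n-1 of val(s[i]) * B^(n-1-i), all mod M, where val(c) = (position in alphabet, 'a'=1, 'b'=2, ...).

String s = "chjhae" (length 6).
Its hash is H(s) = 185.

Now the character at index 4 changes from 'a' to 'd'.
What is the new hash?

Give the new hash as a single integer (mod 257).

Answer: 194

Derivation:
val('a') = 1, val('d') = 4
Position k = 4, exponent = n-1-k = 1
B^1 mod M = 3^1 mod 257 = 3
Delta = (4 - 1) * 3 mod 257 = 9
New hash = (185 + 9) mod 257 = 194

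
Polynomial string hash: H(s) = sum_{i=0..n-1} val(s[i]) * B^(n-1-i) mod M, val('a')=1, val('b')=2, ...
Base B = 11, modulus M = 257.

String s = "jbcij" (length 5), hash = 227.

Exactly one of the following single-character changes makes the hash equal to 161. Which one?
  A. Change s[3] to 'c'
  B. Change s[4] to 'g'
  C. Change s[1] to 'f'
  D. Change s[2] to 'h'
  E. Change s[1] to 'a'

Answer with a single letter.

Answer: A

Derivation:
Option A: s[3]='i'->'c', delta=(3-9)*11^1 mod 257 = 191, hash=227+191 mod 257 = 161 <-- target
Option B: s[4]='j'->'g', delta=(7-10)*11^0 mod 257 = 254, hash=227+254 mod 257 = 224
Option C: s[1]='b'->'f', delta=(6-2)*11^3 mod 257 = 184, hash=227+184 mod 257 = 154
Option D: s[2]='c'->'h', delta=(8-3)*11^2 mod 257 = 91, hash=227+91 mod 257 = 61
Option E: s[1]='b'->'a', delta=(1-2)*11^3 mod 257 = 211, hash=227+211 mod 257 = 181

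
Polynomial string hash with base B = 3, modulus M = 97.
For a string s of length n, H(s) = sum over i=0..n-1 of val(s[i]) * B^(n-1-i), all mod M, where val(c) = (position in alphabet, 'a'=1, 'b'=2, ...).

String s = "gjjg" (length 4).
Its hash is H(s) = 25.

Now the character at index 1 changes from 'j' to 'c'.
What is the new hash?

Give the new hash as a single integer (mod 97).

Answer: 59

Derivation:
val('j') = 10, val('c') = 3
Position k = 1, exponent = n-1-k = 2
B^2 mod M = 3^2 mod 97 = 9
Delta = (3 - 10) * 9 mod 97 = 34
New hash = (25 + 34) mod 97 = 59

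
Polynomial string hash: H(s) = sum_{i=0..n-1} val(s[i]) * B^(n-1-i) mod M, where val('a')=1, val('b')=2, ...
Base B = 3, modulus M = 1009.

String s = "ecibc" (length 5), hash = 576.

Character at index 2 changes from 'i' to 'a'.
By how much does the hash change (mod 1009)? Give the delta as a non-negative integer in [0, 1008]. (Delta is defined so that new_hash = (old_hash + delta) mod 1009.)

Answer: 937

Derivation:
Delta formula: (val(new) - val(old)) * B^(n-1-k) mod M
  val('a') - val('i') = 1 - 9 = -8
  B^(n-1-k) = 3^2 mod 1009 = 9
  Delta = -8 * 9 mod 1009 = 937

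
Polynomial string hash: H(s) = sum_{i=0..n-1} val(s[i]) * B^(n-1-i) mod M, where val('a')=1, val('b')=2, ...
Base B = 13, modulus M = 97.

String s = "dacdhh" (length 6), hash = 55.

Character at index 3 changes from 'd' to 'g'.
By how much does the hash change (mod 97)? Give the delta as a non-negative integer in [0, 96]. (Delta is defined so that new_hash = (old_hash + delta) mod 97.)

Delta formula: (val(new) - val(old)) * B^(n-1-k) mod M
  val('g') - val('d') = 7 - 4 = 3
  B^(n-1-k) = 13^2 mod 97 = 72
  Delta = 3 * 72 mod 97 = 22

Answer: 22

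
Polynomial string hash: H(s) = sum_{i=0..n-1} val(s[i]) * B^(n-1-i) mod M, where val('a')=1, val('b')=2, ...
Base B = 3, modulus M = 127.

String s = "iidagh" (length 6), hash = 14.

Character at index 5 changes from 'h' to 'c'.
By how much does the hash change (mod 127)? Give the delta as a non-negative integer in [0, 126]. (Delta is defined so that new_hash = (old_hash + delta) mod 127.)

Delta formula: (val(new) - val(old)) * B^(n-1-k) mod M
  val('c') - val('h') = 3 - 8 = -5
  B^(n-1-k) = 3^0 mod 127 = 1
  Delta = -5 * 1 mod 127 = 122

Answer: 122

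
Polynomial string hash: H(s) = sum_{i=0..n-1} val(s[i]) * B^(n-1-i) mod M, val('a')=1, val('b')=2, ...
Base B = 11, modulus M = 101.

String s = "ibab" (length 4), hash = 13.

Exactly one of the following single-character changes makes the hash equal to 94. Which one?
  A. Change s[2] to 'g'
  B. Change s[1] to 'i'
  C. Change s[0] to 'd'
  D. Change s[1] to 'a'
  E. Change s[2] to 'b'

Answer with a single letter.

Option A: s[2]='a'->'g', delta=(7-1)*11^1 mod 101 = 66, hash=13+66 mod 101 = 79
Option B: s[1]='b'->'i', delta=(9-2)*11^2 mod 101 = 39, hash=13+39 mod 101 = 52
Option C: s[0]='i'->'d', delta=(4-9)*11^3 mod 101 = 11, hash=13+11 mod 101 = 24
Option D: s[1]='b'->'a', delta=(1-2)*11^2 mod 101 = 81, hash=13+81 mod 101 = 94 <-- target
Option E: s[2]='a'->'b', delta=(2-1)*11^1 mod 101 = 11, hash=13+11 mod 101 = 24

Answer: D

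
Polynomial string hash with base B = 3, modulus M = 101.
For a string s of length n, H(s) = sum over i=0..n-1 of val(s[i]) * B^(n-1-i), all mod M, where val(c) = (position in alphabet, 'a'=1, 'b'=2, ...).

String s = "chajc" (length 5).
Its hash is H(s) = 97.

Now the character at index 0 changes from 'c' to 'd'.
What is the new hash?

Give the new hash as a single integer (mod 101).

Answer: 77

Derivation:
val('c') = 3, val('d') = 4
Position k = 0, exponent = n-1-k = 4
B^4 mod M = 3^4 mod 101 = 81
Delta = (4 - 3) * 81 mod 101 = 81
New hash = (97 + 81) mod 101 = 77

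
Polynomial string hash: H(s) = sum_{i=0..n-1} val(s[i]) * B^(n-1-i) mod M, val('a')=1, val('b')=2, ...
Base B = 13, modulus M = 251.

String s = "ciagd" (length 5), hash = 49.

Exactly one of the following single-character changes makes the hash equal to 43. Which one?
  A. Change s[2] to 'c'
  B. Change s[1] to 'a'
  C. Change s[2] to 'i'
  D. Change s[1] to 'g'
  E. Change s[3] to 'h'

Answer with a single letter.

Option A: s[2]='a'->'c', delta=(3-1)*13^2 mod 251 = 87, hash=49+87 mod 251 = 136
Option B: s[1]='i'->'a', delta=(1-9)*13^3 mod 251 = 245, hash=49+245 mod 251 = 43 <-- target
Option C: s[2]='a'->'i', delta=(9-1)*13^2 mod 251 = 97, hash=49+97 mod 251 = 146
Option D: s[1]='i'->'g', delta=(7-9)*13^3 mod 251 = 124, hash=49+124 mod 251 = 173
Option E: s[3]='g'->'h', delta=(8-7)*13^1 mod 251 = 13, hash=49+13 mod 251 = 62

Answer: B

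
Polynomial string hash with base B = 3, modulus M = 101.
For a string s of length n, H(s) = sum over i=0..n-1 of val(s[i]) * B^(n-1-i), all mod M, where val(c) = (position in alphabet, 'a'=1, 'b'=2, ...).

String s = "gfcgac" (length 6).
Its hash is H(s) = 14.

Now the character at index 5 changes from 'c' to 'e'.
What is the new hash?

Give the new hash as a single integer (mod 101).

val('c') = 3, val('e') = 5
Position k = 5, exponent = n-1-k = 0
B^0 mod M = 3^0 mod 101 = 1
Delta = (5 - 3) * 1 mod 101 = 2
New hash = (14 + 2) mod 101 = 16

Answer: 16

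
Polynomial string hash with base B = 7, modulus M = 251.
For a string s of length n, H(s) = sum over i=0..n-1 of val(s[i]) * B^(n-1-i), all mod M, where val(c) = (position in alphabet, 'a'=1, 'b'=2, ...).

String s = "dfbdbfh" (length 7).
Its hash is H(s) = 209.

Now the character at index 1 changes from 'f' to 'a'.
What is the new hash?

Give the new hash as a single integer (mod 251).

Answer: 8

Derivation:
val('f') = 6, val('a') = 1
Position k = 1, exponent = n-1-k = 5
B^5 mod M = 7^5 mod 251 = 241
Delta = (1 - 6) * 241 mod 251 = 50
New hash = (209 + 50) mod 251 = 8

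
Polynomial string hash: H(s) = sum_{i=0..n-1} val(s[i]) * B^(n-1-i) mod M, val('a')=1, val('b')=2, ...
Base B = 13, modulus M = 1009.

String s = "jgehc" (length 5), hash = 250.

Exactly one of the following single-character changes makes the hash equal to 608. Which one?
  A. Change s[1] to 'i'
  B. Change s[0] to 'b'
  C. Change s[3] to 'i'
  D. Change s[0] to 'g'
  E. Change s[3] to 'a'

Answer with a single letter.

Answer: A

Derivation:
Option A: s[1]='g'->'i', delta=(9-7)*13^3 mod 1009 = 358, hash=250+358 mod 1009 = 608 <-- target
Option B: s[0]='j'->'b', delta=(2-10)*13^4 mod 1009 = 555, hash=250+555 mod 1009 = 805
Option C: s[3]='h'->'i', delta=(9-8)*13^1 mod 1009 = 13, hash=250+13 mod 1009 = 263
Option D: s[0]='j'->'g', delta=(7-10)*13^4 mod 1009 = 82, hash=250+82 mod 1009 = 332
Option E: s[3]='h'->'a', delta=(1-8)*13^1 mod 1009 = 918, hash=250+918 mod 1009 = 159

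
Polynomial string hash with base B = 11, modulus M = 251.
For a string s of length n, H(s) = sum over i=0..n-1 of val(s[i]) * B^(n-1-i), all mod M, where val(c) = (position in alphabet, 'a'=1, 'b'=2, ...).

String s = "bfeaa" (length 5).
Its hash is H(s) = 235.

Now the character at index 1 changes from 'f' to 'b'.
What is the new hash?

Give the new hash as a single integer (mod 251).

val('f') = 6, val('b') = 2
Position k = 1, exponent = n-1-k = 3
B^3 mod M = 11^3 mod 251 = 76
Delta = (2 - 6) * 76 mod 251 = 198
New hash = (235 + 198) mod 251 = 182

Answer: 182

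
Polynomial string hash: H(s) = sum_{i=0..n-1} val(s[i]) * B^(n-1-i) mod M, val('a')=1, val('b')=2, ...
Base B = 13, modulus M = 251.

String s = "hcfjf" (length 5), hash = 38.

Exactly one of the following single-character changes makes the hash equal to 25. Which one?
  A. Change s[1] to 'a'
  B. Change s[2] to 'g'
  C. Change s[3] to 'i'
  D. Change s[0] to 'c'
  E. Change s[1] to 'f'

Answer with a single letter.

Option A: s[1]='c'->'a', delta=(1-3)*13^3 mod 251 = 124, hash=38+124 mod 251 = 162
Option B: s[2]='f'->'g', delta=(7-6)*13^2 mod 251 = 169, hash=38+169 mod 251 = 207
Option C: s[3]='j'->'i', delta=(9-10)*13^1 mod 251 = 238, hash=38+238 mod 251 = 25 <-- target
Option D: s[0]='h'->'c', delta=(3-8)*13^4 mod 251 = 14, hash=38+14 mod 251 = 52
Option E: s[1]='c'->'f', delta=(6-3)*13^3 mod 251 = 65, hash=38+65 mod 251 = 103

Answer: C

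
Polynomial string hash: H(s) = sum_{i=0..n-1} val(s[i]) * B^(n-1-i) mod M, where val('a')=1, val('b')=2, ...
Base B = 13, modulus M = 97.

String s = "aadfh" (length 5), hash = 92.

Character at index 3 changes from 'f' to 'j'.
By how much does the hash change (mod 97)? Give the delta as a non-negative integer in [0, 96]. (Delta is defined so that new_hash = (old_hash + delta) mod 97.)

Answer: 52

Derivation:
Delta formula: (val(new) - val(old)) * B^(n-1-k) mod M
  val('j') - val('f') = 10 - 6 = 4
  B^(n-1-k) = 13^1 mod 97 = 13
  Delta = 4 * 13 mod 97 = 52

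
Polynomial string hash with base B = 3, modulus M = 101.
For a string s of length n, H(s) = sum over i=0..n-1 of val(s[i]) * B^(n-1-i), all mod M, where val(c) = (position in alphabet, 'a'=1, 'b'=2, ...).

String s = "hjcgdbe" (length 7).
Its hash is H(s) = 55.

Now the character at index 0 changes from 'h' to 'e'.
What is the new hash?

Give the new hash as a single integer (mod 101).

Answer: 90

Derivation:
val('h') = 8, val('e') = 5
Position k = 0, exponent = n-1-k = 6
B^6 mod M = 3^6 mod 101 = 22
Delta = (5 - 8) * 22 mod 101 = 35
New hash = (55 + 35) mod 101 = 90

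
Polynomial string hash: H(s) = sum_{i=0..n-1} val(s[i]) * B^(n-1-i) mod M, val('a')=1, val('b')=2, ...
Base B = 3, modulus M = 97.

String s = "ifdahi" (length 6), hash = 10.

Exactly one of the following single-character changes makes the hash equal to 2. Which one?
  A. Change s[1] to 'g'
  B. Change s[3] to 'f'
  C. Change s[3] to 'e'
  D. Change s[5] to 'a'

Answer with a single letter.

Answer: D

Derivation:
Option A: s[1]='f'->'g', delta=(7-6)*3^4 mod 97 = 81, hash=10+81 mod 97 = 91
Option B: s[3]='a'->'f', delta=(6-1)*3^2 mod 97 = 45, hash=10+45 mod 97 = 55
Option C: s[3]='a'->'e', delta=(5-1)*3^2 mod 97 = 36, hash=10+36 mod 97 = 46
Option D: s[5]='i'->'a', delta=(1-9)*3^0 mod 97 = 89, hash=10+89 mod 97 = 2 <-- target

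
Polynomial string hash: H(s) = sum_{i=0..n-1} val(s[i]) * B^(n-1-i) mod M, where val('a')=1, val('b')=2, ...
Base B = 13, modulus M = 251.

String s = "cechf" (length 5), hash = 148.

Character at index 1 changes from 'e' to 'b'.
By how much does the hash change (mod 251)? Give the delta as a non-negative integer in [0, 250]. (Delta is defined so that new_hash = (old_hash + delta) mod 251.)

Delta formula: (val(new) - val(old)) * B^(n-1-k) mod M
  val('b') - val('e') = 2 - 5 = -3
  B^(n-1-k) = 13^3 mod 251 = 189
  Delta = -3 * 189 mod 251 = 186

Answer: 186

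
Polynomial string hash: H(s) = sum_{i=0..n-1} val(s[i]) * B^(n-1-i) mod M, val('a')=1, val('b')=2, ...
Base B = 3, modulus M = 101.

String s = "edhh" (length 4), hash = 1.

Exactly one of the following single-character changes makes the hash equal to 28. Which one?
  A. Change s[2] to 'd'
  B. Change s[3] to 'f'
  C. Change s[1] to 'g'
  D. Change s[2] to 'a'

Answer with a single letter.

Answer: C

Derivation:
Option A: s[2]='h'->'d', delta=(4-8)*3^1 mod 101 = 89, hash=1+89 mod 101 = 90
Option B: s[3]='h'->'f', delta=(6-8)*3^0 mod 101 = 99, hash=1+99 mod 101 = 100
Option C: s[1]='d'->'g', delta=(7-4)*3^2 mod 101 = 27, hash=1+27 mod 101 = 28 <-- target
Option D: s[2]='h'->'a', delta=(1-8)*3^1 mod 101 = 80, hash=1+80 mod 101 = 81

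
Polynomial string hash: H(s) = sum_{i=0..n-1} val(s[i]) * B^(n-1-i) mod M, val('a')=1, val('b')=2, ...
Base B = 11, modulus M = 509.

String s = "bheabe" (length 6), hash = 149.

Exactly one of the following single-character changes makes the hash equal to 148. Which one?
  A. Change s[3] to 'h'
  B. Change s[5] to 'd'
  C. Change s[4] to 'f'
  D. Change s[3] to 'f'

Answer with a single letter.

Option A: s[3]='a'->'h', delta=(8-1)*11^2 mod 509 = 338, hash=149+338 mod 509 = 487
Option B: s[5]='e'->'d', delta=(4-5)*11^0 mod 509 = 508, hash=149+508 mod 509 = 148 <-- target
Option C: s[4]='b'->'f', delta=(6-2)*11^1 mod 509 = 44, hash=149+44 mod 509 = 193
Option D: s[3]='a'->'f', delta=(6-1)*11^2 mod 509 = 96, hash=149+96 mod 509 = 245

Answer: B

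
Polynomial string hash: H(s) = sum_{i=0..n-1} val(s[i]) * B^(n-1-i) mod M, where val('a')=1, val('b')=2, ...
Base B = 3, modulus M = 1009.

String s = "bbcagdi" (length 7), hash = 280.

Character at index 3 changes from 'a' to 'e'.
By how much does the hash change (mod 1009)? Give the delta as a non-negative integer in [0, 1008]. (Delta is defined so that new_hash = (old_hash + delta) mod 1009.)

Delta formula: (val(new) - val(old)) * B^(n-1-k) mod M
  val('e') - val('a') = 5 - 1 = 4
  B^(n-1-k) = 3^3 mod 1009 = 27
  Delta = 4 * 27 mod 1009 = 108

Answer: 108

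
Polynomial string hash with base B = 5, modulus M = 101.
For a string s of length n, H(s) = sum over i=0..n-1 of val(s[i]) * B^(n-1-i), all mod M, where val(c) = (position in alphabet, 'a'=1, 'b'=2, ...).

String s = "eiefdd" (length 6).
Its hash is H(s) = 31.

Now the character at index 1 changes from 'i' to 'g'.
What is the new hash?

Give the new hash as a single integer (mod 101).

Answer: 94

Derivation:
val('i') = 9, val('g') = 7
Position k = 1, exponent = n-1-k = 4
B^4 mod M = 5^4 mod 101 = 19
Delta = (7 - 9) * 19 mod 101 = 63
New hash = (31 + 63) mod 101 = 94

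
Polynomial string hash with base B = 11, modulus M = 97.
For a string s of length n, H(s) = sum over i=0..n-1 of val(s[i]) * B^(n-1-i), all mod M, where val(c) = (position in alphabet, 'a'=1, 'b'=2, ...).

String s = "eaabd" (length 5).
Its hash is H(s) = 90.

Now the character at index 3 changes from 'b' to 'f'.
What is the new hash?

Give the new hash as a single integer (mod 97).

Answer: 37

Derivation:
val('b') = 2, val('f') = 6
Position k = 3, exponent = n-1-k = 1
B^1 mod M = 11^1 mod 97 = 11
Delta = (6 - 2) * 11 mod 97 = 44
New hash = (90 + 44) mod 97 = 37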